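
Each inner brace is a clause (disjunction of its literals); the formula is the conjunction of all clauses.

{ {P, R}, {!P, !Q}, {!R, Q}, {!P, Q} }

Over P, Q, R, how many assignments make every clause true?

There are 2^3 = 8 truth assignments over (P, Q, R).
Split on Q. With Q = true, the clauses containing Q are satisfied and !Q drops from the rest; 1 of the 2^2 = 4 assignments to the other variables satisfy what remains.
With Q = false, by the same count on the reduced clause set, 0 assignments work.
Total: 1 + 0 = 1.

1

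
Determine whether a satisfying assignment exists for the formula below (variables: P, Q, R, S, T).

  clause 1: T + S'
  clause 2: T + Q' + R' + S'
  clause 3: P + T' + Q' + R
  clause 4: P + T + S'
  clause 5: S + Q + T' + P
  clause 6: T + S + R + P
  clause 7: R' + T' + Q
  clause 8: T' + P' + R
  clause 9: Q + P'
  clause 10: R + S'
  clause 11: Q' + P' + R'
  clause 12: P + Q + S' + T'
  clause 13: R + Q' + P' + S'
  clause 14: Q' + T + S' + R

Branch on T: set T = 0.
The clause (S') is unit, so S = 0.
Branch on R: set R = 1.
Branch on Q: set Q = 1.
The clause (P') is unit, so P = 0.
All clauses are satisfied.
A satisfying assignment: P ↦ 0,  Q ↦ 1,  R ↦ 1,  S ↦ 0,  T ↦ 0.

Yes, satisfiable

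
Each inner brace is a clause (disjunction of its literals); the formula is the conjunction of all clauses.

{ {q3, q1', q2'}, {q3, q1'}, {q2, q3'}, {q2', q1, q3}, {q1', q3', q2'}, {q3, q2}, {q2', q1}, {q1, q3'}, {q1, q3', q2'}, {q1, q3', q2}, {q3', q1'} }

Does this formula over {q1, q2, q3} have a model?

Case q3 = 1:
(q2) alone gives q2 = 1.
(q1') alone gives q1 = 0.
That conflicts with the unit clause (q1).
Undo q3 and try q3 = 0.
(q1') alone gives q1 = 0.
(q2') alone gives q2 = 0.
That conflicts with the unit clause (q2).
Both values of q3 lead to a conflict.
No assignment satisfies every clause.

Unsatisfiable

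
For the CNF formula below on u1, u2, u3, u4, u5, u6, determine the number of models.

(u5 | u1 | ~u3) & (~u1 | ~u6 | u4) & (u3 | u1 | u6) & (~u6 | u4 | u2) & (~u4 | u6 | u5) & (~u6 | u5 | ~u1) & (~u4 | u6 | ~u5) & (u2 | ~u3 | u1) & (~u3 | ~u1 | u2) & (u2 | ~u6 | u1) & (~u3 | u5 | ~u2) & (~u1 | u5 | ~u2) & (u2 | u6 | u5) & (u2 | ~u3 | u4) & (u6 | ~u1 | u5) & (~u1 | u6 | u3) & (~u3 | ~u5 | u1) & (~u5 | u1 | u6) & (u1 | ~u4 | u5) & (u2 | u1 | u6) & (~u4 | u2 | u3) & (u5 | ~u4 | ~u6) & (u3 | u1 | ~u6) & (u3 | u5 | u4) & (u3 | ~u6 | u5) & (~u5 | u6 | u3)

3

There are 2^6 = 64 truth assignments over (u1, u2, u3, u4, u5, u6).
Split on u5. With u5 = 1, the clauses containing u5 are satisfied and ~u5 drops from the rest; 3 of the 2^5 = 32 assignments to the other variables satisfy what remains.
With u5 = 0, by the same count on the reduced clause set, 0 assignments work.
(One model: u1=T, u2=T, u3=F, u4=T, u5=T, u6=T.)
Total: 3 + 0 = 3.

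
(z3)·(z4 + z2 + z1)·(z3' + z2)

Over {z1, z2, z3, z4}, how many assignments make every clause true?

4

There are 2^4 = 16 truth assignments over (z1, z2, z3, z4).
Check each against the 3 clauses (columns in the order z1, z2, z3, z4):
  F F F F  ✗ fails (z3)
  F F F T  ✗ fails (z3)
  F F T F  ✗ fails (z4 + z2 + z1)
  F F T T  ✗ fails (z3' + z2)
  F T F F  ✗ fails (z3)
  F T F T  ✗ fails (z3)
  F T T F  ✓ satisfies all
  F T T T  ✓ satisfies all
  T F F F  ✗ fails (z3)
  T F F T  ✗ fails (z3)
  T F T F  ✗ fails (z3' + z2)
  T F T T  ✗ fails (z3' + z2)
  T T F F  ✗ fails (z3)
  T T F T  ✗ fails (z3)
  T T T F  ✓ satisfies all
  T T T T  ✓ satisfies all
4 of the 16 rows are models.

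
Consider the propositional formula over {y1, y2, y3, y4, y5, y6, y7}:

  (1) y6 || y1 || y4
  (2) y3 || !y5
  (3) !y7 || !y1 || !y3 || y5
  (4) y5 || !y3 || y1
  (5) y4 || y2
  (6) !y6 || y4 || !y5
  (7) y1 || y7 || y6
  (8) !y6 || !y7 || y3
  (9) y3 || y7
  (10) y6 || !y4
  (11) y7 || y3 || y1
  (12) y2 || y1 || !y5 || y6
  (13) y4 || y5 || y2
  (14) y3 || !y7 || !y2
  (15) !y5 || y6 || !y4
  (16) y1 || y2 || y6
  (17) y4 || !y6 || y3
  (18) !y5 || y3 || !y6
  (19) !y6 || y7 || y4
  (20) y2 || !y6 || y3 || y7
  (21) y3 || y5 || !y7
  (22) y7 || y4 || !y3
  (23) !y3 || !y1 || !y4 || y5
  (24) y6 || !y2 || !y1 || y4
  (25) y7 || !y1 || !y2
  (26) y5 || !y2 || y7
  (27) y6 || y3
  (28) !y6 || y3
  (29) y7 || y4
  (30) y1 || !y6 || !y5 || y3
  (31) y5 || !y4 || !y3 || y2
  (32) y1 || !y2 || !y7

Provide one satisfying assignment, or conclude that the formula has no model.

Try y3 = true.
Try y5 = true.
Try y4 = true.
(y6) alone gives y6 = true.
Try y7 = false.
Try y1 = false.
Every clause is now satisfied; y2 is unconstrained.

y1 ↦ false, y2 ↦ false, y3 ↦ true, y4 ↦ true, y5 ↦ true, y6 ↦ true, y7 ↦ false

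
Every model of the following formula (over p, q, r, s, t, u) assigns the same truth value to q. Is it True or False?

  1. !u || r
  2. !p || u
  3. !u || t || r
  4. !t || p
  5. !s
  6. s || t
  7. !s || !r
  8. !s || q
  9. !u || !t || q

True

Suppose q = false.
The clause (!s) is unit, so s = false.
The clause (t) is unit, so t = true.
The clause (p) is unit, so p = true.
The clause (u) is unit, so u = true.
But (!u) is also a unit clause — contradiction.
So every satisfying assignment has q = True.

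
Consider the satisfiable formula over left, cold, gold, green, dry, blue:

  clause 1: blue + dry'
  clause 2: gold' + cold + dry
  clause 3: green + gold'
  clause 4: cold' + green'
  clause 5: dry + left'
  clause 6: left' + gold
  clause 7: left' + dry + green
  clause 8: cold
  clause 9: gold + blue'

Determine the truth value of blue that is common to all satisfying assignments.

False

Suppose blue = 1.
From the singleton clause (cold), cold = 1.
From the singleton clause (green'), green = 0.
From the singleton clause (gold'), gold = 0.
That conflicts with the unit clause (gold).
So every satisfying assignment has blue = False.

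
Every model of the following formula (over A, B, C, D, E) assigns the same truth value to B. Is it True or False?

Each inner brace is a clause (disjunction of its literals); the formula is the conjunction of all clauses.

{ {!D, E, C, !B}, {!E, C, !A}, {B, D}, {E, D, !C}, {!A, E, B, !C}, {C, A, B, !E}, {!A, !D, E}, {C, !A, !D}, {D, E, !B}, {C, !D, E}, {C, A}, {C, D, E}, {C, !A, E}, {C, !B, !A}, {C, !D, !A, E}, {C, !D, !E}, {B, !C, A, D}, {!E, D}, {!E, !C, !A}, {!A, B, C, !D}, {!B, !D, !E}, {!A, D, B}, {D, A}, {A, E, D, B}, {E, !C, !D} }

False

Suppose B = true.
Suppose D = true.
From the singleton clause (!E), E = false.
From the singleton clause (C), C = true.
Now (!C) is unsatisfied and unit — conflict.
That branch fails; take D = false instead.
From the singleton clause (E), E = true.
Now (!E) is unsatisfied and unit — conflict.
Both values of D lead to a conflict.
So every satisfying assignment has B = False.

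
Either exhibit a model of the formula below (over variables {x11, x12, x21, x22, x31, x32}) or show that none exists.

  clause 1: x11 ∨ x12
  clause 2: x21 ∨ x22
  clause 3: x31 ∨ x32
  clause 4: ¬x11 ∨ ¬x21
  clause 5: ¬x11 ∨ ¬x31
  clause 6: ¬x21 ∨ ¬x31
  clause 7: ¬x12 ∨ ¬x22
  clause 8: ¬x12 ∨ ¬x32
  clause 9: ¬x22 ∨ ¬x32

UNSATISFIABLE

Branch on x11: set x11 = True.
Unit clause (¬x21) forces x21 = False.
Unit clause (x22) forces x22 = True.
Unit clause (¬x31) forces x31 = False.
Unit clause (x32) forces x32 = True.
But (¬x32) is also a unit clause — contradiction.
Backtrack on x11: now try x11 = False.
Unit clause (x12) forces x12 = True.
Unit clause (¬x22) forces x22 = False.
Unit clause (x21) forces x21 = True.
Unit clause (¬x31) forces x31 = False.
Unit clause (x32) forces x32 = True.
But (¬x32) is also a unit clause — contradiction.
Either choice for x11 ends in contradiction.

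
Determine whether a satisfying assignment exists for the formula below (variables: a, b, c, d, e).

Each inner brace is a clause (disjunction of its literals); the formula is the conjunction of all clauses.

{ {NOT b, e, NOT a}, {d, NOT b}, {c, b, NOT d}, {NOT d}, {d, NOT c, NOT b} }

Satisfiable

Unit clause (NOT d) forces d = false.
Unit clause (NOT b) forces b = false.
All clauses hold; a, c, e can take either value.
A satisfying assignment: a=true,  b=false,  c=true,  d=false,  e=false.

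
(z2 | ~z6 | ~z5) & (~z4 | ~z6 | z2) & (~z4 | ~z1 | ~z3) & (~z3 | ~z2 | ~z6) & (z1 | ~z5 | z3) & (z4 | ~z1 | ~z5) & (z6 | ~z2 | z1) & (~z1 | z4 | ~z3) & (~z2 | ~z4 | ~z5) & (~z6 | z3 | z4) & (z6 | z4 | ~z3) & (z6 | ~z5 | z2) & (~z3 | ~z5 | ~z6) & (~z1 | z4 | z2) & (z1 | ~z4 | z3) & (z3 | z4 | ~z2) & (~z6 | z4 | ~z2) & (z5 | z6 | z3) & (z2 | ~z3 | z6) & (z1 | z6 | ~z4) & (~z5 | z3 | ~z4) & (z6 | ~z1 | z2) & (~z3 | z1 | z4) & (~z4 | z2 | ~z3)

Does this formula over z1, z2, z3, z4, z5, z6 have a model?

Satisfiable

Suppose z2 = 1.
Suppose z3 = 0.
From the singleton clause (z4), z4 = 1.
From the singleton clause (~z5), z5 = 0.
From the singleton clause (z1), z1 = 1.
From the singleton clause (z6), z6 = 1.
Every clause now holds.
A satisfying assignment: z1 ↦ 1,  z2 ↦ 1,  z3 ↦ 0,  z4 ↦ 1,  z5 ↦ 0,  z6 ↦ 1.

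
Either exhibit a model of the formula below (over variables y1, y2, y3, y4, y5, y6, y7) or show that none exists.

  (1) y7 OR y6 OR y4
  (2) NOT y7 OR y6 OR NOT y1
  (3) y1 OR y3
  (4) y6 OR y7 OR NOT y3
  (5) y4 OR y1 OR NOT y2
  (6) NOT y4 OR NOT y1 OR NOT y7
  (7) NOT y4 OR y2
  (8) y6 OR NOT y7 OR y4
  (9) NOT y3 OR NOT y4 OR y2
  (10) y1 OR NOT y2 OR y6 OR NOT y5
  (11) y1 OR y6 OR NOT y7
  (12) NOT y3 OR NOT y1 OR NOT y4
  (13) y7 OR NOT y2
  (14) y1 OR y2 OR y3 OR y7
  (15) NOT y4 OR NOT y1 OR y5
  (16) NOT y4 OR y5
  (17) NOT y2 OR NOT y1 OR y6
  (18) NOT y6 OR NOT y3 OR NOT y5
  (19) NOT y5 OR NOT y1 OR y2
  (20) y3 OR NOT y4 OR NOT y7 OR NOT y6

Try y1 = false.
(y3) alone gives y3 = true.
Try y6 = true.
(NOT y5) alone gives y5 = false.
(NOT y4) alone gives y4 = false.
(NOT y2) alone gives y2 = false.
All clauses hold; y7 can take either value.

y1=false,  y2=false,  y3=true,  y4=false,  y5=false,  y6=true,  y7=false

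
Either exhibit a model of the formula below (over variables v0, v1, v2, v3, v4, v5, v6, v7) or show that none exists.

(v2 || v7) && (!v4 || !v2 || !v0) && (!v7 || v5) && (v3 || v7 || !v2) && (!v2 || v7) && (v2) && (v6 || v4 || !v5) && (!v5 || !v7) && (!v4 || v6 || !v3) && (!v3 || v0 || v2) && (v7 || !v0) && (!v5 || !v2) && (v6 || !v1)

The clause (v2) is unit, so v2 = true.
The clause (v7) is unit, so v7 = true.
The clause (v5) is unit, so v5 = true.
Now (!v5) is unsatisfied and unit — conflict.

UNSATISFIABLE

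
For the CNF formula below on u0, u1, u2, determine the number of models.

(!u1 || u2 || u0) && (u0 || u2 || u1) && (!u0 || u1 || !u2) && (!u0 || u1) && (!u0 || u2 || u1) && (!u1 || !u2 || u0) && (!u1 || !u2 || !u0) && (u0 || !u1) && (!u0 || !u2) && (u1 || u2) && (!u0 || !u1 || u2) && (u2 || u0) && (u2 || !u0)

There are 2^3 = 8 truth assignments over (u0, u1, u2).
Check each against the 13 clauses (columns in the order u0, u1, u2):
  F F F  ✗ fails (u0 || u2 || u1)
  F F T  ✓ satisfies all
  F T F  ✗ fails (!u1 || u2 || u0)
  F T T  ✗ fails (!u1 || !u2 || u0)
  T F F  ✗ fails (!u0 || u1)
  T F T  ✗ fails (!u0 || u1 || !u2)
  T T F  ✗ fails (!u0 || !u1 || u2)
  T T T  ✗ fails (!u1 || !u2 || !u0)
1 of the 8 rows is a model.

1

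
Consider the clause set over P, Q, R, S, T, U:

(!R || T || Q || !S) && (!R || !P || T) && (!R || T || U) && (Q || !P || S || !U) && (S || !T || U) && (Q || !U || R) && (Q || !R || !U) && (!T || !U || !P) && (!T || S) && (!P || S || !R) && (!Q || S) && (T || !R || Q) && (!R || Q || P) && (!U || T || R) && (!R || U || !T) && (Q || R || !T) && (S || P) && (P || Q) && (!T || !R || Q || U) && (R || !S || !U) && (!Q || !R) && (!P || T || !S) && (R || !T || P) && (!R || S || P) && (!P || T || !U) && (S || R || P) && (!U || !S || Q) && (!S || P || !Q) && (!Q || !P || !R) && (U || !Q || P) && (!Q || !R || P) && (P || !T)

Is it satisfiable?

Branch on T: set T = false.
Branch on R: set R = false.
Unit clause (!U) forces U = false.
Branch on Q: set Q = false.
Unit clause (P) forces P = true.
Unit clause (!S) forces S = false.
All clauses are satisfied.
A satisfying assignment: P: true, Q: false, R: false, S: false, T: false, U: false.

Satisfiable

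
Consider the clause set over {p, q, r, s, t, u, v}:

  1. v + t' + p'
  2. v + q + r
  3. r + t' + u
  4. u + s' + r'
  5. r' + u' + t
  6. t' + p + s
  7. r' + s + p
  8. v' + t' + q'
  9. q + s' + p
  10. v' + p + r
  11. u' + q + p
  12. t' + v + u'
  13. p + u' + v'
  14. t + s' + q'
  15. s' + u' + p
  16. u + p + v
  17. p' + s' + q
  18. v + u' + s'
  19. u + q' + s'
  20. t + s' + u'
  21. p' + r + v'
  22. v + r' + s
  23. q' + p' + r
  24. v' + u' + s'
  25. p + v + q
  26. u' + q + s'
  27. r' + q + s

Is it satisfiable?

Satisfiable

Case v = 0:
Case t = 0:
Case q = 1:
(s') alone gives s = 0.
(r') alone gives r = 0.
(p') alone gives p = 0.
(u) alone gives u = 1.
This assignment satisfies each clause.
A satisfying assignment: p: 0; q: 1; r: 0; s: 0; t: 0; u: 1; v: 0.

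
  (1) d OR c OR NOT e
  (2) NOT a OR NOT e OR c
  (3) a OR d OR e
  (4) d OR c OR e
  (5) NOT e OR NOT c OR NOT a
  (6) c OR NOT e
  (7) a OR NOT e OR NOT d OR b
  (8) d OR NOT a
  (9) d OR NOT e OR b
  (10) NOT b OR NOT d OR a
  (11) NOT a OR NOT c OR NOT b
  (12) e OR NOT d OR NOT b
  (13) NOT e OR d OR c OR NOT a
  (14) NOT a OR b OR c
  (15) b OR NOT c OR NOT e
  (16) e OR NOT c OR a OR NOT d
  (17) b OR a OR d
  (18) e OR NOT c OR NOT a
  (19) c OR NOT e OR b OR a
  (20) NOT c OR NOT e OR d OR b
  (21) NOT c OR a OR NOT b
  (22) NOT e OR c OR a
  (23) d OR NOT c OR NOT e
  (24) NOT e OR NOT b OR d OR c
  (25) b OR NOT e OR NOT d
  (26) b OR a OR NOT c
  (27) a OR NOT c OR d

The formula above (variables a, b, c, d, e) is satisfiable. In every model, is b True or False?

False

Suppose b = true.
Case c = true:
The clause (NOT a) is unit, so a = false.
Now (a) is unsatisfied and unit — conflict.
So c must be the other value — set c = false.
The clause (NOT e) is unit, so e = false.
The clause (d) is unit, so d = true.
Now (NOT d) is unsatisfied and unit — conflict.
Both values of c lead to a conflict.
So every satisfying assignment has b = False.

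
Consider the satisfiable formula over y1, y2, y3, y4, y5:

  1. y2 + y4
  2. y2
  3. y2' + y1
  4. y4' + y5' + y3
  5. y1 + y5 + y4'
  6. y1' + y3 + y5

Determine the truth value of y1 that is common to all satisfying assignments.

Suppose y1 = 0.
Unit clause (y2) forces y2 = 1.
That conflicts with the unit clause (y2').
So every satisfying assignment has y1 = True.

True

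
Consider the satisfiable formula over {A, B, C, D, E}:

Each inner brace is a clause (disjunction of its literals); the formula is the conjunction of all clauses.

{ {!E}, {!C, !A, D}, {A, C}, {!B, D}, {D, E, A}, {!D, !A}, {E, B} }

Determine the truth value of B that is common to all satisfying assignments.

True

Suppose B = false.
Unit clause (!E) forces E = false.
That conflicts with the unit clause (E).
So every satisfying assignment has B = True.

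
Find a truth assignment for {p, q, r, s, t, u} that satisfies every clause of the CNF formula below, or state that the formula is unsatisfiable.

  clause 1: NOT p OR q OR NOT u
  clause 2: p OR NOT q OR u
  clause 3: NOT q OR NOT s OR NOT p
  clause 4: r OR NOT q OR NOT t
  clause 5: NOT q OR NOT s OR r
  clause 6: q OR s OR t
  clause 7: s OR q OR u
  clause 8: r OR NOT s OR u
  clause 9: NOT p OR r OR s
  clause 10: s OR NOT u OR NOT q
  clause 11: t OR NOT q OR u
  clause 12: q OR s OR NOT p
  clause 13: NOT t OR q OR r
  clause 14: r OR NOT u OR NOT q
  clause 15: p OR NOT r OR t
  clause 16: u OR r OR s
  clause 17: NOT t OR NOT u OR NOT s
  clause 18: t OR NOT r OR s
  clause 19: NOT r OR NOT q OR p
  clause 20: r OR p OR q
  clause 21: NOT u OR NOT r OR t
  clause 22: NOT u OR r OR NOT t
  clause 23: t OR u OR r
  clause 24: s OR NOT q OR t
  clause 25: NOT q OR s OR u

p=false, q=false, r=true, s=false, t=true, u=true

Case p = false:
Case q = false:
(r) alone gives r = true.
(t) alone gives t = true.
Case s = false:
(u) alone gives u = true.
All clauses are satisfied.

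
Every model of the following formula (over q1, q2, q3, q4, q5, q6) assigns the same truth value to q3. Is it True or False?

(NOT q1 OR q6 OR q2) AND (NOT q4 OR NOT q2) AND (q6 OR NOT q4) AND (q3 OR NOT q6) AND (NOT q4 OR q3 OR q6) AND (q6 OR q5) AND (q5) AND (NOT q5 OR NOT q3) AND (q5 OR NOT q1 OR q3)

False

Suppose q3 = true.
(q5) alone gives q5 = true.
That conflicts with the unit clause (NOT q5).
So every satisfying assignment has q3 = False.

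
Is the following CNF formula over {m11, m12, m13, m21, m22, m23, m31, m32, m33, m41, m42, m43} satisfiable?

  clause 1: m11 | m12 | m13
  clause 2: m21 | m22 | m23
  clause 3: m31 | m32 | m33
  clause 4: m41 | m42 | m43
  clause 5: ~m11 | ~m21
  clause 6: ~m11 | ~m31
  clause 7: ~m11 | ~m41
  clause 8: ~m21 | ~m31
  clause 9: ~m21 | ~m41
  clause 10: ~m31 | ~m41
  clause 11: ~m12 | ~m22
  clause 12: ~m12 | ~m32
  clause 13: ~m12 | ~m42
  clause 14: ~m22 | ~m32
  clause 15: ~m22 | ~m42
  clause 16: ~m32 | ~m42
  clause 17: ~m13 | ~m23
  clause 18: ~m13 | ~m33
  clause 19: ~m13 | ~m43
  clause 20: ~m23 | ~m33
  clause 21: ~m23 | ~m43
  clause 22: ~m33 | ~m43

Case m11 = 0:
Case m12 = 1:
Unit clause (~m22) forces m22 = 0.
Unit clause (~m32) forces m32 = 0.
Unit clause (~m42) forces m42 = 0.
Case m21 = 1:
Unit clause (~m31) forces m31 = 0.
Unit clause (m33) forces m33 = 1.
Unit clause (~m41) forces m41 = 0.
Unit clause (m43) forces m43 = 1.
Now (~m43) is unsatisfied and unit — conflict.
So m21 must be the other value — set m21 = 0.
Unit clause (m23) forces m23 = 1.
Unit clause (~m13) forces m13 = 0.
Unit clause (~m33) forces m33 = 0.
Unit clause (m31) forces m31 = 1.
Unit clause (~m41) forces m41 = 0.
Unit clause (m43) forces m43 = 1.
Now (~m43) is unsatisfied and unit — conflict.
Both values of m21 lead to a conflict.
So m12 must be the other value — set m12 = 0.
Unit clause (m13) forces m13 = 1.
Unit clause (~m23) forces m23 = 0.
Unit clause (~m33) forces m33 = 0.
Unit clause (~m43) forces m43 = 0.
Case m21 = 1:
Unit clause (~m31) forces m31 = 0.
Unit clause (m32) forces m32 = 1.
Unit clause (~m41) forces m41 = 0.
Unit clause (m42) forces m42 = 1.
Now (~m42) is unsatisfied and unit — conflict.
So m21 must be the other value — set m21 = 0.
Unit clause (m22) forces m22 = 1.
Unit clause (~m32) forces m32 = 0.
Unit clause (m31) forces m31 = 1.
Unit clause (~m41) forces m41 = 0.
Unit clause (m42) forces m42 = 1.
Now (~m42) is unsatisfied and unit — conflict.
Both values of m21 lead to a conflict.
Both values of m12 lead to a conflict.
So m11 must be the other value — set m11 = 1.
Unit clause (~m21) forces m21 = 0.
Unit clause (~m31) forces m31 = 0.
Unit clause (~m41) forces m41 = 0.
Case m22 = 1:
Unit clause (~m12) forces m12 = 0.
Unit clause (~m32) forces m32 = 0.
Unit clause (m33) forces m33 = 1.
Unit clause (~m42) forces m42 = 0.
Unit clause (m43) forces m43 = 1.
Now (~m43) is unsatisfied and unit — conflict.
So m22 must be the other value — set m22 = 0.
Unit clause (m23) forces m23 = 1.
Unit clause (~m13) forces m13 = 0.
Unit clause (~m33) forces m33 = 0.
Unit clause (m32) forces m32 = 1.
Unit clause (~m12) forces m12 = 0.
Unit clause (~m42) forces m42 = 0.
Unit clause (m43) forces m43 = 1.
Now (~m43) is unsatisfied and unit — conflict.
Both values of m22 lead to a conflict.
Both values of m11 lead to a conflict.
No assignment satisfies every clause.

No, unsatisfiable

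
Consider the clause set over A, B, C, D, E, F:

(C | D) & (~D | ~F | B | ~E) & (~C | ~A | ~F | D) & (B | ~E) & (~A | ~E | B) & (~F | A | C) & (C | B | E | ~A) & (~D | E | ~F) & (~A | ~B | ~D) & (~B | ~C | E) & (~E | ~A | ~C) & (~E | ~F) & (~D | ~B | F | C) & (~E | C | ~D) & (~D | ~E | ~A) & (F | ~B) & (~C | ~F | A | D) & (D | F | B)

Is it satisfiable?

Suppose C = 1.
Suppose B = 0.
The clause (~E) is unit, so E = 0.
Suppose D = 1.
The clause (~F) is unit, so F = 0.
No clause remains; A is free.
A satisfying assignment: A ↦ 1, B ↦ 0, C ↦ 1, D ↦ 1, E ↦ 0, F ↦ 0.

Yes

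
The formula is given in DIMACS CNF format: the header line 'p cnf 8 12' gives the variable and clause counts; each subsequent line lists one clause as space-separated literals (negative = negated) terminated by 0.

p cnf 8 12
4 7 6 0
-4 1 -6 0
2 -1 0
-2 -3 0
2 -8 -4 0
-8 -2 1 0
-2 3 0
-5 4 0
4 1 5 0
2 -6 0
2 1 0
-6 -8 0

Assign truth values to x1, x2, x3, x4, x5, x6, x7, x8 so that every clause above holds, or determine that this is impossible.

Branch on x2: set x2 = True.
Unit clause (¬x3) forces x3 = False.
That conflicts with the unit clause (x3).
Backtrack on x2: now try x2 = False.
Unit clause (¬x1) forces x1 = False.
That conflicts with the unit clause (x1).
Both values of x2 lead to a conflict.

UNSATISFIABLE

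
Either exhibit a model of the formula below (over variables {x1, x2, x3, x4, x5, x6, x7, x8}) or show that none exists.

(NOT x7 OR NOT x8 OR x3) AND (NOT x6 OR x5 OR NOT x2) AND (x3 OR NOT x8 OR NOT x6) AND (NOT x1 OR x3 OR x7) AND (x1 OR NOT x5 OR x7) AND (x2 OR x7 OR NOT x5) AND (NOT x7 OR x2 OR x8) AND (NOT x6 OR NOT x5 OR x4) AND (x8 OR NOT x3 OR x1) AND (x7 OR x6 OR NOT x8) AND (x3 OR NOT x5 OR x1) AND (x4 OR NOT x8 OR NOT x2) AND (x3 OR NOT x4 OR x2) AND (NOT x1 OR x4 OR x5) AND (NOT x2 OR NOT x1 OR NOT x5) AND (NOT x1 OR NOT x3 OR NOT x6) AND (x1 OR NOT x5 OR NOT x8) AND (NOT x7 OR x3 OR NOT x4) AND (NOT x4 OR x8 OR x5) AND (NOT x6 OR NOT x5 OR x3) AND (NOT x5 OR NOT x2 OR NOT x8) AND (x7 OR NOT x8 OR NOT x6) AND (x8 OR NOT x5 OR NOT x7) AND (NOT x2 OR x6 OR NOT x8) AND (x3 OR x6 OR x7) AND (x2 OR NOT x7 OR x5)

x1: false,  x2: false,  x3: false,  x4: false,  x5: false,  x6: true,  x7: false,  x8: false

Case x7 = false:
Case x1 = false:
(NOT x5) alone gives x5 = false.
Case x6 = true:
(NOT x2) alone gives x2 = false.
(NOT x8) alone gives x8 = false.
(NOT x3) alone gives x3 = false.
(NOT x4) alone gives x4 = false.
All clauses are satisfied.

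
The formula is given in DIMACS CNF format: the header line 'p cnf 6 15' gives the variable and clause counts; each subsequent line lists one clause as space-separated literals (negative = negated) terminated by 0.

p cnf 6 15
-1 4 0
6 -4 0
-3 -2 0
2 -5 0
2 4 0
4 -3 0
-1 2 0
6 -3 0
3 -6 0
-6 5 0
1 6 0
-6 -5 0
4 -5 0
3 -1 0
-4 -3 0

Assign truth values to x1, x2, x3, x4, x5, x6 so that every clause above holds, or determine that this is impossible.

UNSATISFIABLE

Case x1 = False:
From the singleton clause (x6), x6 = True.
From the singleton clause (x3), x3 = True.
From the singleton clause (¬x2), x2 = False.
From the singleton clause (¬x5), x5 = False.
That conflicts with the unit clause (x5).
That branch fails; take x1 = True instead.
From the singleton clause (x4), x4 = True.
From the singleton clause (x6), x6 = True.
From the singleton clause (x2), x2 = True.
From the singleton clause (¬x3), x3 = False.
That conflicts with the unit clause (x3).
Either choice for x1 ends in contradiction.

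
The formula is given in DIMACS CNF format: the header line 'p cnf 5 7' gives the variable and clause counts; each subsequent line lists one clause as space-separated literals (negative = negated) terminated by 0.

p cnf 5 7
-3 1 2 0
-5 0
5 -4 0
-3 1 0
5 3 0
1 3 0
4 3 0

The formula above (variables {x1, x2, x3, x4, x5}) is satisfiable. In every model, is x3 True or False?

True

Suppose x3 = False.
(¬x5) alone gives x5 = False.
That conflicts with the unit clause (x5).
So every satisfying assignment has x3 = True.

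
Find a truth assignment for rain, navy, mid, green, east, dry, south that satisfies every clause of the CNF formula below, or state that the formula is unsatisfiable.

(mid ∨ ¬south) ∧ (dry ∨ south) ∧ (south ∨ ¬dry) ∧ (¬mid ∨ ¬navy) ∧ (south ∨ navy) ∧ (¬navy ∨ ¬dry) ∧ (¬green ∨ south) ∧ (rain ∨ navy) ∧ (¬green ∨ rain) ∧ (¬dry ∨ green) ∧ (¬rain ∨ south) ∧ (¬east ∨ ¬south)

Suppose mid = True.
Unit clause (¬navy) forces navy = False.
Unit clause (south) forces south = True.
Unit clause (rain) forces rain = True.
Unit clause (¬east) forces east = False.
Suppose dry = False.
No clause remains; green is free.

rain ↦ True, navy ↦ False, mid ↦ True, green ↦ True, east ↦ False, dry ↦ False, south ↦ True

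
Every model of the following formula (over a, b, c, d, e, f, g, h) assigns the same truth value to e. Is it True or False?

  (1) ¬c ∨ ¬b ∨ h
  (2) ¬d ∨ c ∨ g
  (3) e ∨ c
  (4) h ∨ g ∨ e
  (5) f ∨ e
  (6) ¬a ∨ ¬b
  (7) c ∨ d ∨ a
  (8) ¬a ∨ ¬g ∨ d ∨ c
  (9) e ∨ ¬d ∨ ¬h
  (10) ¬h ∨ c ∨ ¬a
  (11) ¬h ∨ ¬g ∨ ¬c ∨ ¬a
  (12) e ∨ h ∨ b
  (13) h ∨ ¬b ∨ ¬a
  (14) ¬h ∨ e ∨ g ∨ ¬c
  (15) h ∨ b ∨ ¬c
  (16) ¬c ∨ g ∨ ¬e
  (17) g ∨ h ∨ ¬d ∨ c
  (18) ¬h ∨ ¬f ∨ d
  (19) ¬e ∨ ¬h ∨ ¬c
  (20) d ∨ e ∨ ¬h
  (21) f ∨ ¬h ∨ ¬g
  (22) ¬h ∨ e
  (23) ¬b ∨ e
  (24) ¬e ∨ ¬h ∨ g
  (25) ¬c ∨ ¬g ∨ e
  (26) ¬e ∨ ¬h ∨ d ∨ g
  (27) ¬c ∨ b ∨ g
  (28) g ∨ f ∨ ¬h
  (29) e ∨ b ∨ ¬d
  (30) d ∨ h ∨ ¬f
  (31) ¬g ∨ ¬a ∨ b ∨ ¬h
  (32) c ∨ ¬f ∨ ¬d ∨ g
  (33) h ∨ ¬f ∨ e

Suppose e = False.
Unit clause (c) forces c = True.
Unit clause (f) forces f = True.
Unit clause (¬h) forces h = False.
But (h) is also a unit clause — contradiction.
So every satisfying assignment has e = True.

True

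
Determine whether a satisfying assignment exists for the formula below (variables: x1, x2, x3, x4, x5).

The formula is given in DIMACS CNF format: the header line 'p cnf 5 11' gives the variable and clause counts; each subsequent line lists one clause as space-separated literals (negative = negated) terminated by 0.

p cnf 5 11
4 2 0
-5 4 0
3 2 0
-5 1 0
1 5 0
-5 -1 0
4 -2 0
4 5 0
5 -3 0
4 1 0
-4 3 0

No

Branch on x4: set x4 = True.
The clause (x3) is unit, so x3 = True.
The clause (x5) is unit, so x5 = True.
The clause (x1) is unit, so x1 = True.
Now (¬x1) is unsatisfied and unit — conflict.
Backtrack on x4: now try x4 = False.
The clause (x2) is unit, so x2 = True.
Now (¬x2) is unsatisfied and unit — conflict.
Either choice for x4 ends in contradiction.
No assignment satisfies every clause.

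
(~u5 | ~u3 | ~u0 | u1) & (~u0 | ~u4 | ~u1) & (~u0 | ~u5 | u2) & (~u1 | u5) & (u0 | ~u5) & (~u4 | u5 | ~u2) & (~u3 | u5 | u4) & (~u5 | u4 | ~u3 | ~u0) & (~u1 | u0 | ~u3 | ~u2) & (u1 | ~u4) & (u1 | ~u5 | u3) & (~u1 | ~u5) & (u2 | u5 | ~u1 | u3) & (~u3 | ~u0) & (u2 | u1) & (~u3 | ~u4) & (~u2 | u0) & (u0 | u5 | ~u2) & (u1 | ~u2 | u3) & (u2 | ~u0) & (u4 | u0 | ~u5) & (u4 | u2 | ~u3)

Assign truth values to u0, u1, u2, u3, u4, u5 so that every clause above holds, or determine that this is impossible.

UNSATISFIABLE

Branch on u1: set u1 = 0.
(~u4) alone gives u4 = 0.
(u2) alone gives u2 = 1.
(u0) alone gives u0 = 1.
(~u3) alone gives u3 = 0.
But (u3) is also a unit clause — contradiction.
That branch fails; take u1 = 1 instead.
(u5) alone gives u5 = 1.
But (~u5) is also a unit clause — contradiction.
Neither u1 = 1 nor u1 = 0 works.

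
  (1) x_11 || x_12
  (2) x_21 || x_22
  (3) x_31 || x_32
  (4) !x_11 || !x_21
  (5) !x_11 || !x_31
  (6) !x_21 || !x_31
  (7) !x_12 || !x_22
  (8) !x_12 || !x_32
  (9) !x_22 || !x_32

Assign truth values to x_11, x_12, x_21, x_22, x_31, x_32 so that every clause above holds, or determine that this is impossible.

Branch on x_11: set x_11 = true.
The clause (!x_21) is unit, so x_21 = false.
The clause (x_22) is unit, so x_22 = true.
The clause (!x_31) is unit, so x_31 = false.
The clause (x_32) is unit, so x_32 = true.
But (!x_32) is also a unit clause — contradiction.
That branch fails; take x_11 = false instead.
The clause (x_12) is unit, so x_12 = true.
The clause (!x_22) is unit, so x_22 = false.
The clause (x_21) is unit, so x_21 = true.
The clause (!x_31) is unit, so x_31 = false.
The clause (x_32) is unit, so x_32 = true.
But (!x_32) is also a unit clause — contradiction.
Either choice for x_11 ends in contradiction.

UNSATISFIABLE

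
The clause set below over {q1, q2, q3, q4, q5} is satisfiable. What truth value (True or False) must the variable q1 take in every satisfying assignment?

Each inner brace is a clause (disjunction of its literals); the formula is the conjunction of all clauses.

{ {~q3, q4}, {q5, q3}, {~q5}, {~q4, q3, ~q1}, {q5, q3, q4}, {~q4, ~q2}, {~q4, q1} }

True

Suppose q1 = 0.
(~q5) alone gives q5 = 0.
(q3) alone gives q3 = 1.
(q4) alone gives q4 = 1.
But (~q4) is also a unit clause — contradiction.
So every satisfying assignment has q1 = True.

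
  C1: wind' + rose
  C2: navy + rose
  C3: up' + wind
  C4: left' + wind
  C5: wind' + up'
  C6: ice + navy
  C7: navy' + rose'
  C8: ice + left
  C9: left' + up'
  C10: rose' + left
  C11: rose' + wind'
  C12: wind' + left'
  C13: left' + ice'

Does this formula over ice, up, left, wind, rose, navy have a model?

Yes, satisfiable

Suppose wind = 0.
(up') alone gives up = 0.
(left') alone gives left = 0.
(ice) alone gives ice = 1.
(rose') alone gives rose = 0.
(navy) alone gives navy = 1.
All clauses are satisfied.
A satisfying assignment: ice: 1; up: 0; left: 0; wind: 0; rose: 0; navy: 1.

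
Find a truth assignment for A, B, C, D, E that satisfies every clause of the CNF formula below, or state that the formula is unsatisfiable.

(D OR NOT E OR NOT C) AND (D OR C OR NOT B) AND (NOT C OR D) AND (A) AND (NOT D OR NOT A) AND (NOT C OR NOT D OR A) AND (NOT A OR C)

UNSATISFIABLE

From the singleton clause (A), A = true.
From the singleton clause (NOT D), D = false.
From the singleton clause (NOT C), C = false.
That conflicts with the unit clause (C).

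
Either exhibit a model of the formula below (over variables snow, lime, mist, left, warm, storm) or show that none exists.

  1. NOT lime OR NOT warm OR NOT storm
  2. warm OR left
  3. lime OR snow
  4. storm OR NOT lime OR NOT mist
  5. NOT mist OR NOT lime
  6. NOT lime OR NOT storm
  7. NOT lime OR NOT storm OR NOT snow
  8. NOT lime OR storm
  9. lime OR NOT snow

UNSATISFIABLE

Suppose warm = true.
Suppose lime = false.
(snow) alone gives snow = true.
That conflicts with the unit clause (NOT snow).
Undo lime and try lime = true.
(NOT storm) alone gives storm = false.
That conflicts with the unit clause (storm).
Both values of lime lead to a conflict.
Undo warm and try warm = false.
(left) alone gives left = true.
Suppose lime = true.
(NOT mist) alone gives mist = false.
(NOT storm) alone gives storm = false.
That conflicts with the unit clause (storm).
Undo lime and try lime = false.
(snow) alone gives snow = true.
That conflicts with the unit clause (NOT snow).
Both values of lime lead to a conflict.
Both values of warm lead to a conflict.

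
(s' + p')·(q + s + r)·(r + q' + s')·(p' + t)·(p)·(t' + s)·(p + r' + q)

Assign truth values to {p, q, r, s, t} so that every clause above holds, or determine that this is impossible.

UNSATISFIABLE

From the singleton clause (p), p = 1.
From the singleton clause (s'), s = 0.
From the singleton clause (t), t = 1.
Now (t') is unsatisfied and unit — conflict.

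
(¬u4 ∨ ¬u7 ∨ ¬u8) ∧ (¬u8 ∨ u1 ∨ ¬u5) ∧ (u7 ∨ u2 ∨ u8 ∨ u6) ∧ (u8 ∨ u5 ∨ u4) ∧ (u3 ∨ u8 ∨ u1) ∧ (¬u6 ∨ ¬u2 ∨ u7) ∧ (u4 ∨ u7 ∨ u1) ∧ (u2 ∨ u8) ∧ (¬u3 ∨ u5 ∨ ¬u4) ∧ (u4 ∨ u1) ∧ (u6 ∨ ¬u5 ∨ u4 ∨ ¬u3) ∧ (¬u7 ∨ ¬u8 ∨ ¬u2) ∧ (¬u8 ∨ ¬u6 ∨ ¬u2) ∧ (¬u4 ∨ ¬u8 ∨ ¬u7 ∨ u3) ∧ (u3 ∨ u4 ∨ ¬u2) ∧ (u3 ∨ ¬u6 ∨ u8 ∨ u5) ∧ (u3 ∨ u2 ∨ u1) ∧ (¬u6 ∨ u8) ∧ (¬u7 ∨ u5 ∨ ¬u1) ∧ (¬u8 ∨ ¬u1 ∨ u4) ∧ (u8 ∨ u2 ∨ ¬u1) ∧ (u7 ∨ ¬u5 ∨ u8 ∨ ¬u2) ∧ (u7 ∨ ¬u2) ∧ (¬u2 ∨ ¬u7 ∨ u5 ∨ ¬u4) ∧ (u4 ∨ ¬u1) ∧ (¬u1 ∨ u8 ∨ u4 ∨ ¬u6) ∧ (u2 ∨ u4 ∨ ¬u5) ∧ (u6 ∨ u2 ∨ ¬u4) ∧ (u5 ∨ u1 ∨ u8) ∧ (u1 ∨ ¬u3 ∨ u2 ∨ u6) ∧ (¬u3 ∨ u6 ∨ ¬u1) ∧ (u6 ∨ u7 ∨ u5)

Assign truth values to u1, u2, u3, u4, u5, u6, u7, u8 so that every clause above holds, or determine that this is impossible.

Branch on u2: set u2 = False.
Unit clause (u8) forces u8 = True.
Branch on u4: set u4 = True.
Unit clause (¬u7) forces u7 = False.
Unit clause (u6) forces u6 = True.
Branch on u1: set u1 = True.
Branch on u3: set u3 = False.
All clauses hold; u5 can take either value.

u1=True,  u2=False,  u3=False,  u4=True,  u5=False,  u6=True,  u7=False,  u8=True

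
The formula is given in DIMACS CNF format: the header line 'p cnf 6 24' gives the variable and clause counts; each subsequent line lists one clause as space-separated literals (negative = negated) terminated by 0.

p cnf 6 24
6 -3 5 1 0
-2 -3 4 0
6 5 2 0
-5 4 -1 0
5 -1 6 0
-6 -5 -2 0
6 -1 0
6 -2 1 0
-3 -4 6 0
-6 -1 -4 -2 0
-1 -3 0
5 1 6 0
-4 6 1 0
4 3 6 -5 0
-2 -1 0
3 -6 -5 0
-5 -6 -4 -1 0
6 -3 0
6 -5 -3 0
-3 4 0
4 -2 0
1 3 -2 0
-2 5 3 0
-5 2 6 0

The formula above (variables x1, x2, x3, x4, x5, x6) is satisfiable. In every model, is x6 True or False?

True

Suppose x6 = False.
From the singleton clause (¬x1), x1 = False.
From the singleton clause (¬x2), x2 = False.
From the singleton clause (x5), x5 = True.
That conflicts with the unit clause (¬x5).
So every satisfying assignment has x6 = True.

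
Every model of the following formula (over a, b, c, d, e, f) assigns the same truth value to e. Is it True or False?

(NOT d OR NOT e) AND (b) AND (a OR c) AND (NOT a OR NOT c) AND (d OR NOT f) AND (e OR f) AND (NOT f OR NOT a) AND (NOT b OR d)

Suppose e = true.
(NOT d) alone gives d = false.
(b) alone gives b = true.
But (NOT b) is also a unit clause — contradiction.
So every satisfying assignment has e = False.

False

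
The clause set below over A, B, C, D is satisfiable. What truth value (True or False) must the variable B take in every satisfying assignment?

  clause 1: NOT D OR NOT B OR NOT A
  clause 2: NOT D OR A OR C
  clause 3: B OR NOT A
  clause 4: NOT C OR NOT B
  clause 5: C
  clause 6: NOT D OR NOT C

False

Suppose B = true.
The clause (NOT C) is unit, so C = false.
Now (C) is unsatisfied and unit — conflict.
So every satisfying assignment has B = False.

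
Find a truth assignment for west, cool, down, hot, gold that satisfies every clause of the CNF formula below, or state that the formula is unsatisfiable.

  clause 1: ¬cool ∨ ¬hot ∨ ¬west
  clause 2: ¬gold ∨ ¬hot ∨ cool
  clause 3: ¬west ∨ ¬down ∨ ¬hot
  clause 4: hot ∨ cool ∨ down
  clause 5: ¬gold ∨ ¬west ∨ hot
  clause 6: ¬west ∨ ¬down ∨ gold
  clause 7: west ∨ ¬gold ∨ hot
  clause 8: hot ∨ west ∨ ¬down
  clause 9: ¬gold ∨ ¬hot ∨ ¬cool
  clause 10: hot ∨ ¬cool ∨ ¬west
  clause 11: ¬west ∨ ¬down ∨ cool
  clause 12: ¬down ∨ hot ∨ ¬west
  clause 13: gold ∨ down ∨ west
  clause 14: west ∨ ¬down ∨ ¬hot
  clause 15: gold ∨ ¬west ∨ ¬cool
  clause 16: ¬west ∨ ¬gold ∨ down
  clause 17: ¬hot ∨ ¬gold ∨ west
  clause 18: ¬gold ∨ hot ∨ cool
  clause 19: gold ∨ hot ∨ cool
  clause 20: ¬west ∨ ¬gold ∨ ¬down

west: True,  cool: False,  down: False,  hot: True,  gold: False

Suppose cool = False.
Suppose gold = False.
(hot) alone gives hot = True.
Suppose west = True.
(¬down) alone gives down = False.
All clauses are satisfied.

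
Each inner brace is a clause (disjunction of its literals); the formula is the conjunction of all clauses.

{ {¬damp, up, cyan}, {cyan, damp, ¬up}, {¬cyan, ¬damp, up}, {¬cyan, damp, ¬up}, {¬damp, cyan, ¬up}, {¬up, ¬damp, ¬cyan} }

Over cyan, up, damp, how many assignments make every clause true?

2

There are 2^3 = 8 truth assignments over (cyan, up, damp).
Check each against the 6 clauses (columns in the order cyan, up, damp):
  F F F  ✓ satisfies all
  F F T  ✗ fails (¬damp ∨ up ∨ cyan)
  F T F  ✗ fails (cyan ∨ damp ∨ ¬up)
  F T T  ✗ fails (¬damp ∨ cyan ∨ ¬up)
  T F F  ✓ satisfies all
  T F T  ✗ fails (¬cyan ∨ ¬damp ∨ up)
  T T F  ✗ fails (¬cyan ∨ damp ∨ ¬up)
  T T T  ✗ fails (¬up ∨ ¬damp ∨ ¬cyan)
2 of the 8 rows are models.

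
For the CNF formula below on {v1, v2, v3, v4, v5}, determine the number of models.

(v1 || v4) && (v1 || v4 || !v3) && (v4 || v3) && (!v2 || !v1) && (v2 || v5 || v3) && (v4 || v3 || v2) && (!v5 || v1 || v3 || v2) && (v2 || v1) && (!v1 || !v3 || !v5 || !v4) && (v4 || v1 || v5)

There are 2^5 = 32 truth assignments over (v1, v2, v3, v4, v5).
Split on v3. With v3 = true, the clauses containing v3 are satisfied and !v3 drops from the rest; 5 of the 2^4 = 16 assignments to the other variables satisfy what remains.
With v3 = false, by the same count on the reduced clause set, 3 assignments work.
(One model: v1=F, v2=T, v3=F, v4=T, v5=F.)
Total: 5 + 3 = 8.

8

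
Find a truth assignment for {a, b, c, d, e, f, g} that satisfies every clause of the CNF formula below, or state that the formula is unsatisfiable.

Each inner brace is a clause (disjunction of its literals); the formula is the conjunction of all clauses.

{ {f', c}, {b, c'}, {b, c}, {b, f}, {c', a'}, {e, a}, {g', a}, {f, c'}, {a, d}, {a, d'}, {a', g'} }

Try f = 0.
(b) alone gives b = 1.
(c') alone gives c = 0.
Try e = 0.
(a) alone gives a = 1.
(g') alone gives g = 0.
All clauses hold; d can take either value.

a: 1,  b: 1,  c: 0,  d: 1,  e: 0,  f: 0,  g: 0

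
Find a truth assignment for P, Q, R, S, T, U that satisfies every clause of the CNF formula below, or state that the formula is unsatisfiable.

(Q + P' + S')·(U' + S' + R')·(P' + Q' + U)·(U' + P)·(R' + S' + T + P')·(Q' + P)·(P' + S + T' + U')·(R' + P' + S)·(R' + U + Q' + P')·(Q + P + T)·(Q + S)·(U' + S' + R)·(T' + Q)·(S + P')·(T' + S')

Try U = 0.
Try P = 0.
Unit clause (Q') forces Q = 0.
Unit clause (T) forces T = 1.
That conflicts with the unit clause (T').
Undo P and try P = 1.
Unit clause (Q') forces Q = 0.
Unit clause (S') forces S = 0.
That conflicts with the unit clause (S).
Both values of P lead to a conflict.
Undo U and try U = 1.
Unit clause (P) forces P = 1.
Unit clause (S) forces S = 1.
Unit clause (Q) forces Q = 1.
Unit clause (R') forces R = 0.
That conflicts with the unit clause (R).
Both values of U lead to a conflict.

UNSATISFIABLE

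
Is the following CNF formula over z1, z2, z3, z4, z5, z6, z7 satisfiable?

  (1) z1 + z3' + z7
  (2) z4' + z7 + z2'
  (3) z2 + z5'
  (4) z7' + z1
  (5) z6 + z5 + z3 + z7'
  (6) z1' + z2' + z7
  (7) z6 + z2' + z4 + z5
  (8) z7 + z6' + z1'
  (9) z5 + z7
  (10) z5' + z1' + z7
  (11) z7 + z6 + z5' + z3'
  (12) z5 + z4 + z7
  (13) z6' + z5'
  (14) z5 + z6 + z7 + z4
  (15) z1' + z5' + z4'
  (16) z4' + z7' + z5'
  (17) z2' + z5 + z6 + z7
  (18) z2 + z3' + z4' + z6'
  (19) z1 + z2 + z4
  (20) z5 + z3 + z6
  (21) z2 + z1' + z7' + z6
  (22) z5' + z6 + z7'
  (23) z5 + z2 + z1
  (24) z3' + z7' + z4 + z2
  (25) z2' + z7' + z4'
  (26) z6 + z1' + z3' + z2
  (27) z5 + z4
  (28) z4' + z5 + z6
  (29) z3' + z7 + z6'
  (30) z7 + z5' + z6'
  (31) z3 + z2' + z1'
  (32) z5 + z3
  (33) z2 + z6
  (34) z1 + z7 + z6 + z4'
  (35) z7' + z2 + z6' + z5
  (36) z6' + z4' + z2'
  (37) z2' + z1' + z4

Case z2 = 1:
Case z4 = 0:
Unit clause (z5) forces z5 = 1.
Unit clause (z6') forces z6 = 0.
Unit clause (z7') forces z7 = 0.
Unit clause (z1') forces z1 = 0.
Unit clause (z3') forces z3 = 0.
All clauses are satisfied.
A satisfying assignment: z1=0,  z2=1,  z3=0,  z4=0,  z5=1,  z6=0,  z7=0.

Satisfiable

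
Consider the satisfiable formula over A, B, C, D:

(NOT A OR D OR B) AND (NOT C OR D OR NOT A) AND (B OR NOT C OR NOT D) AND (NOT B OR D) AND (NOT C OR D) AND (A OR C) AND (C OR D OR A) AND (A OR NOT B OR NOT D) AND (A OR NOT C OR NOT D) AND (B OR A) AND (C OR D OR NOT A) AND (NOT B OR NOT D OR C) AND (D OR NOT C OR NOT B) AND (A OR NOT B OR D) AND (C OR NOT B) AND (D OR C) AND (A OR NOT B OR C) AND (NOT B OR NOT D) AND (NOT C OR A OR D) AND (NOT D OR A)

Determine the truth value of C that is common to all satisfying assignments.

False

Suppose C = true.
(D) alone gives D = true.
(B) alone gives B = true.
Now (NOT B) is unsatisfied and unit — conflict.
So every satisfying assignment has C = False.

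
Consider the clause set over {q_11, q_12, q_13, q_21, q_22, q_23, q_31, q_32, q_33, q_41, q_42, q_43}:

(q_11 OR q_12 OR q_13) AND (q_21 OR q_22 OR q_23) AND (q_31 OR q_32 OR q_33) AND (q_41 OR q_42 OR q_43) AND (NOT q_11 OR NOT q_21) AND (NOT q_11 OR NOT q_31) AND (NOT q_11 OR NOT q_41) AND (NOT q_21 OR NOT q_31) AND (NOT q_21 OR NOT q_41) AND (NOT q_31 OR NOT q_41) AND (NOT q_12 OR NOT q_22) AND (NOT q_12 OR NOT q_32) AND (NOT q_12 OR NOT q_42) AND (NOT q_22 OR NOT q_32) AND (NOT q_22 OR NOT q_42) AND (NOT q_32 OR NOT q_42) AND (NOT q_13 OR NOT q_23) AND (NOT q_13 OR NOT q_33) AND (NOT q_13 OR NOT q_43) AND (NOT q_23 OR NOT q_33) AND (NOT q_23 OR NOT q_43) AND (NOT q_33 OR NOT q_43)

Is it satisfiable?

No

Case q_11 = false:
Case q_12 = true:
From the singleton clause (NOT q_22), q_22 = false.
From the singleton clause (NOT q_32), q_32 = false.
From the singleton clause (NOT q_42), q_42 = false.
Case q_21 = true:
From the singleton clause (NOT q_31), q_31 = false.
From the singleton clause (q_33), q_33 = true.
From the singleton clause (NOT q_41), q_41 = false.
From the singleton clause (q_43), q_43 = true.
That conflicts with the unit clause (NOT q_43).
Undo q_21 and try q_21 = false.
From the singleton clause (q_23), q_23 = true.
From the singleton clause (NOT q_13), q_13 = false.
From the singleton clause (NOT q_33), q_33 = false.
From the singleton clause (q_31), q_31 = true.
From the singleton clause (NOT q_41), q_41 = false.
From the singleton clause (q_43), q_43 = true.
That conflicts with the unit clause (NOT q_43).
Both values of q_21 lead to a conflict.
Undo q_12 and try q_12 = false.
From the singleton clause (q_13), q_13 = true.
From the singleton clause (NOT q_23), q_23 = false.
From the singleton clause (NOT q_33), q_33 = false.
From the singleton clause (NOT q_43), q_43 = false.
Case q_21 = true:
From the singleton clause (NOT q_31), q_31 = false.
From the singleton clause (q_32), q_32 = true.
From the singleton clause (NOT q_41), q_41 = false.
From the singleton clause (q_42), q_42 = true.
That conflicts with the unit clause (NOT q_42).
Undo q_21 and try q_21 = false.
From the singleton clause (q_22), q_22 = true.
From the singleton clause (NOT q_32), q_32 = false.
From the singleton clause (q_31), q_31 = true.
From the singleton clause (NOT q_41), q_41 = false.
From the singleton clause (q_42), q_42 = true.
That conflicts with the unit clause (NOT q_42).
Both values of q_21 lead to a conflict.
Both values of q_12 lead to a conflict.
Undo q_11 and try q_11 = true.
From the singleton clause (NOT q_21), q_21 = false.
From the singleton clause (NOT q_31), q_31 = false.
From the singleton clause (NOT q_41), q_41 = false.
Case q_22 = true:
From the singleton clause (NOT q_12), q_12 = false.
From the singleton clause (NOT q_32), q_32 = false.
From the singleton clause (q_33), q_33 = true.
From the singleton clause (NOT q_42), q_42 = false.
From the singleton clause (q_43), q_43 = true.
That conflicts with the unit clause (NOT q_43).
Undo q_22 and try q_22 = false.
From the singleton clause (q_23), q_23 = true.
From the singleton clause (NOT q_13), q_13 = false.
From the singleton clause (NOT q_33), q_33 = false.
From the singleton clause (q_32), q_32 = true.
From the singleton clause (NOT q_12), q_12 = false.
From the singleton clause (NOT q_42), q_42 = false.
From the singleton clause (q_43), q_43 = true.
That conflicts with the unit clause (NOT q_43).
Both values of q_22 lead to a conflict.
Both values of q_11 lead to a conflict.
No assignment satisfies every clause.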